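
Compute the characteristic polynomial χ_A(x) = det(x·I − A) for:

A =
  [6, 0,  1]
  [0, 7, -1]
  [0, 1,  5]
x^3 - 18*x^2 + 108*x - 216

Expanding det(x·I − A) (e.g. by cofactor expansion or by noting that A is similar to its Jordan form J, which has the same characteristic polynomial as A) gives
  χ_A(x) = x^3 - 18*x^2 + 108*x - 216
which factors as (x - 6)^3. The eigenvalues (with algebraic multiplicities) are λ = 6 with multiplicity 3.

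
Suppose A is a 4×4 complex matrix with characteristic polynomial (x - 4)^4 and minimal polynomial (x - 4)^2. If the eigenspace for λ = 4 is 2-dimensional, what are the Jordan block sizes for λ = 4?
Block sizes for λ = 4: [2, 2]

Step 1 — from the characteristic polynomial, algebraic multiplicity of λ = 4 is 4. From dim ker(A − (4)·I) = 2, there are exactly 2 Jordan blocks for λ = 4.
Step 2 — from the minimal polynomial, the factor (x − 4)^2 tells us the largest block for λ = 4 has size 2.
Step 3 — with total size 4, 2 blocks, and largest block 2, the block sizes (in nonincreasing order) are [2, 2].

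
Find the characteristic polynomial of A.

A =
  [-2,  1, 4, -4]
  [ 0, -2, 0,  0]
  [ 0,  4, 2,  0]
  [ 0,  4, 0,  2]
x^4 - 8*x^2 + 16

Expanding det(x·I − A) (e.g. by cofactor expansion or by noting that A is similar to its Jordan form J, which has the same characteristic polynomial as A) gives
  χ_A(x) = x^4 - 8*x^2 + 16
which factors as (x - 2)^2*(x + 2)^2. The eigenvalues (with algebraic multiplicities) are λ = -2 with multiplicity 2, λ = 2 with multiplicity 2.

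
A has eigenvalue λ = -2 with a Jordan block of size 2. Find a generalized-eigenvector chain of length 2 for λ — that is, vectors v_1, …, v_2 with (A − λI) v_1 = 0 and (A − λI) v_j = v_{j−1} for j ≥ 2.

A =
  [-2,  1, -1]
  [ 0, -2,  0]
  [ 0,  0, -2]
A Jordan chain for λ = -2 of length 2:
v_1 = (1, 0, 0)ᵀ
v_2 = (0, 1, 0)ᵀ

Let N = A − (-2)·I. We want v_2 with N^2 v_2 = 0 but N^1 v_2 ≠ 0; then v_{j-1} := N · v_j for j = 2, …, 2.

Pick v_2 = (0, 1, 0)ᵀ.
Then v_1 = N · v_2 = (1, 0, 0)ᵀ.

Sanity check: (A − (-2)·I) v_1 = (0, 0, 0)ᵀ = 0. ✓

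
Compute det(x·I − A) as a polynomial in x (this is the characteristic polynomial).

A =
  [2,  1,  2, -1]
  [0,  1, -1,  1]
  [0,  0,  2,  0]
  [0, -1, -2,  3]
x^4 - 8*x^3 + 24*x^2 - 32*x + 16

Expanding det(x·I − A) (e.g. by cofactor expansion or by noting that A is similar to its Jordan form J, which has the same characteristic polynomial as A) gives
  χ_A(x) = x^4 - 8*x^3 + 24*x^2 - 32*x + 16
which factors as (x - 2)^4. The eigenvalues (with algebraic multiplicities) are λ = 2 with multiplicity 4.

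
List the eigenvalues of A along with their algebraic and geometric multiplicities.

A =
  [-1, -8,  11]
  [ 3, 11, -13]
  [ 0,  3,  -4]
λ = 2: alg = 3, geom = 1

Step 1 — factor the characteristic polynomial to read off the algebraic multiplicities:
  χ_A(x) = (x - 2)^3

Step 2 — compute geometric multiplicities via the rank-nullity identity g(λ) = n − rank(A − λI):
  rank(A − (2)·I) = 2, so dim ker(A − (2)·I) = n − 2 = 1

Summary:
  λ = 2: algebraic multiplicity = 3, geometric multiplicity = 1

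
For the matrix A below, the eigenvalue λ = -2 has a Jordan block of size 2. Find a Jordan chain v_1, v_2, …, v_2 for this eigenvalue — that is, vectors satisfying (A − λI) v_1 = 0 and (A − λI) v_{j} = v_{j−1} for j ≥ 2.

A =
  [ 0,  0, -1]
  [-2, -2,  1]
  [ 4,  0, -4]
A Jordan chain for λ = -2 of length 2:
v_1 = (2, -2, 4)ᵀ
v_2 = (1, 0, 0)ᵀ

Let N = A − (-2)·I. We want v_2 with N^2 v_2 = 0 but N^1 v_2 ≠ 0; then v_{j-1} := N · v_j for j = 2, …, 2.

Pick v_2 = (1, 0, 0)ᵀ.
Then v_1 = N · v_2 = (2, -2, 4)ᵀ.

Sanity check: (A − (-2)·I) v_1 = (0, 0, 0)ᵀ = 0. ✓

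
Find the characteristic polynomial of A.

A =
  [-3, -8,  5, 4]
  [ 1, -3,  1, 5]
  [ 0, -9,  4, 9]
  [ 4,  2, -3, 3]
x^4 - x^3 - 3*x^2 + 5*x - 2

Expanding det(x·I − A) (e.g. by cofactor expansion or by noting that A is similar to its Jordan form J, which has the same characteristic polynomial as A) gives
  χ_A(x) = x^4 - x^3 - 3*x^2 + 5*x - 2
which factors as (x - 1)^3*(x + 2). The eigenvalues (with algebraic multiplicities) are λ = -2 with multiplicity 1, λ = 1 with multiplicity 3.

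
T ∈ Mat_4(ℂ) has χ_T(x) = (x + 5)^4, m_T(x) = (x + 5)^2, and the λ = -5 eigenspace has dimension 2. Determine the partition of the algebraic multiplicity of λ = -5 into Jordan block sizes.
Block sizes for λ = -5: [2, 2]

Step 1 — from the characteristic polynomial, algebraic multiplicity of λ = -5 is 4. From dim ker(T − (-5)·I) = 2, there are exactly 2 Jordan blocks for λ = -5.
Step 2 — from the minimal polynomial, the factor (x + 5)^2 tells us the largest block for λ = -5 has size 2.
Step 3 — with total size 4, 2 blocks, and largest block 2, the block sizes (in nonincreasing order) are [2, 2].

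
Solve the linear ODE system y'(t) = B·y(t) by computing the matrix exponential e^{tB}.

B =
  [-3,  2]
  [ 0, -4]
e^{tB} =
  [exp(-3*t), 2*exp(-3*t) - 2*exp(-4*t)]
  [0, exp(-4*t)]

Strategy: write B = P · J · P⁻¹ where J is a Jordan canonical form, so e^{tB} = P · e^{tJ} · P⁻¹, and e^{tJ} can be computed block-by-block.

B has Jordan form
J =
  [-4,  0]
  [ 0, -3]
(up to reordering of blocks).

Per-block formulas:
  For a 1×1 block at λ = -4: exp(t · [-4]) = [e^(-4t)].
  For a 1×1 block at λ = -3: exp(t · [-3]) = [e^(-3t)].

After assembling e^{tJ} and conjugating by P, we get:

e^{tB} =
  [exp(-3*t), 2*exp(-3*t) - 2*exp(-4*t)]
  [0, exp(-4*t)]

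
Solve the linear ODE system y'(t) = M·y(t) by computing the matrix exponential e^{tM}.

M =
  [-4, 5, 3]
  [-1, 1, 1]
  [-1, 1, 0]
e^{tM} =
  [t^2*exp(-t)/2 - 3*t*exp(-t) + exp(-t), -t^2*exp(-t) + 5*t*exp(-t), -t^2*exp(-t)/2 + 3*t*exp(-t)]
  [-t*exp(-t), 2*t*exp(-t) + exp(-t), t*exp(-t)]
  [t^2*exp(-t)/2 - t*exp(-t), -t^2*exp(-t) + t*exp(-t), -t^2*exp(-t)/2 + t*exp(-t) + exp(-t)]

Strategy: write M = P · J · P⁻¹ where J is a Jordan canonical form, so e^{tM} = P · e^{tJ} · P⁻¹, and e^{tJ} can be computed block-by-block.

M has Jordan form
J =
  [-1,  1,  0]
  [ 0, -1,  1]
  [ 0,  0, -1]
(up to reordering of blocks).

Per-block formulas:
  For a 3×3 Jordan block J_3(-1): exp(t · J_3(-1)) = e^(-1t)·(I + t·N + (t^2/2)·N^2), where N is the 3×3 nilpotent shift.

After assembling e^{tJ} and conjugating by P, we get:

e^{tM} =
  [t^2*exp(-t)/2 - 3*t*exp(-t) + exp(-t), -t^2*exp(-t) + 5*t*exp(-t), -t^2*exp(-t)/2 + 3*t*exp(-t)]
  [-t*exp(-t), 2*t*exp(-t) + exp(-t), t*exp(-t)]
  [t^2*exp(-t)/2 - t*exp(-t), -t^2*exp(-t) + t*exp(-t), -t^2*exp(-t)/2 + t*exp(-t) + exp(-t)]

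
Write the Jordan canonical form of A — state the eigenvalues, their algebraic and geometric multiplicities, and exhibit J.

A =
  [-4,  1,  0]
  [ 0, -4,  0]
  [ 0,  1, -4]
J_2(-4) ⊕ J_1(-4)

The characteristic polynomial is
  det(x·I − A) = x^3 + 12*x^2 + 48*x + 64 = (x + 4)^3

Eigenvalues and multiplicities (the geometric multiplicity of λ is n − rank(A − λI), which equals the number of Jordan blocks for λ):
  λ = -4: algebraic multiplicity = 3, geometric multiplicity = 2

Determining the block sizes for each eigenvalue:
  λ = -4: 2 blocks summing to 3 forces exactly one block of size 2 and the rest size 1 → block sizes [2, 1]

Assembling the blocks gives a Jordan form
J =
  [-4,  1,  0]
  [ 0, -4,  0]
  [ 0,  0, -4]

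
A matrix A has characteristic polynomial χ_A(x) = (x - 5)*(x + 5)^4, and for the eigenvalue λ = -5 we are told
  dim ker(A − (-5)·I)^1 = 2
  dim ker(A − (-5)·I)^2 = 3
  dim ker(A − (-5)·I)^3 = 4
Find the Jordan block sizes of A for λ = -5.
Block sizes for λ = -5: [3, 1]

From the dimensions of kernels of powers, the number of Jordan blocks of size at least j is d_j − d_{j−1} where d_j = dim ker(N^j) (with d_0 = 0). Computing the differences gives [2, 1, 1].
The number of blocks of size exactly k is (#blocks of size ≥ k) − (#blocks of size ≥ k + 1), so the partition is: 1 block(s) of size 1, 1 block(s) of size 3.
In nonincreasing order the block sizes are [3, 1].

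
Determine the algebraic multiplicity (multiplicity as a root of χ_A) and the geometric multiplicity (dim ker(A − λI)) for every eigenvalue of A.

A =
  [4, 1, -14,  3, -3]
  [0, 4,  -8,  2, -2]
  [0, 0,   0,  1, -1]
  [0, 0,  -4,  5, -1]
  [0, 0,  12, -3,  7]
λ = 4: alg = 5, geom = 3

Step 1 — factor the characteristic polynomial to read off the algebraic multiplicities:
  χ_A(x) = (x - 4)^5

Step 2 — compute geometric multiplicities via the rank-nullity identity g(λ) = n − rank(A − λI):
  rank(A − (4)·I) = 2, so dim ker(A − (4)·I) = n − 2 = 3

Summary:
  λ = 4: algebraic multiplicity = 5, geometric multiplicity = 3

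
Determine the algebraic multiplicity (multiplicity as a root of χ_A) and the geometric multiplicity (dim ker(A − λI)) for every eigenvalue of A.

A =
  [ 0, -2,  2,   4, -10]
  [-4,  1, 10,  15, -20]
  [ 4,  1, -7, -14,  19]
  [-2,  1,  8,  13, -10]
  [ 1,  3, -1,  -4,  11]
λ = 2: alg = 3, geom = 1; λ = 6: alg = 2, geom = 1

Step 1 — factor the characteristic polynomial to read off the algebraic multiplicities:
  χ_A(x) = (x - 6)^2*(x - 2)^3

Step 2 — compute geometric multiplicities via the rank-nullity identity g(λ) = n − rank(A − λI):
  rank(A − (2)·I) = 4, so dim ker(A − (2)·I) = n − 4 = 1
  rank(A − (6)·I) = 4, so dim ker(A − (6)·I) = n − 4 = 1

Summary:
  λ = 2: algebraic multiplicity = 3, geometric multiplicity = 1
  λ = 6: algebraic multiplicity = 2, geometric multiplicity = 1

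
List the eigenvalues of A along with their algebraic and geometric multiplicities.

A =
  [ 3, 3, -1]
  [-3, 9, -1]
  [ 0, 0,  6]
λ = 6: alg = 3, geom = 2

Step 1 — factor the characteristic polynomial to read off the algebraic multiplicities:
  χ_A(x) = (x - 6)^3

Step 2 — compute geometric multiplicities via the rank-nullity identity g(λ) = n − rank(A − λI):
  rank(A − (6)·I) = 1, so dim ker(A − (6)·I) = n − 1 = 2

Summary:
  λ = 6: algebraic multiplicity = 3, geometric multiplicity = 2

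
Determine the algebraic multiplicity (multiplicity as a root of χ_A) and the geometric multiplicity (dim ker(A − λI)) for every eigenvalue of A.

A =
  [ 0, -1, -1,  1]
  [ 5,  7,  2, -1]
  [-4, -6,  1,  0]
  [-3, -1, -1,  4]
λ = 3: alg = 4, geom = 2

Step 1 — factor the characteristic polynomial to read off the algebraic multiplicities:
  χ_A(x) = (x - 3)^4

Step 2 — compute geometric multiplicities via the rank-nullity identity g(λ) = n − rank(A − λI):
  rank(A − (3)·I) = 2, so dim ker(A − (3)·I) = n − 2 = 2

Summary:
  λ = 3: algebraic multiplicity = 4, geometric multiplicity = 2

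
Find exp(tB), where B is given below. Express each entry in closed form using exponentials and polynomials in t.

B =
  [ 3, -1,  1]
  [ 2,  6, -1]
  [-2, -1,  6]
e^{tB} =
  [-2*t*exp(5*t) + exp(5*t), -t*exp(5*t), t*exp(5*t)]
  [2*t*exp(5*t), t*exp(5*t) + exp(5*t), -t*exp(5*t)]
  [-2*t*exp(5*t), -t*exp(5*t), t*exp(5*t) + exp(5*t)]

Strategy: write B = P · J · P⁻¹ where J is a Jordan canonical form, so e^{tB} = P · e^{tJ} · P⁻¹, and e^{tJ} can be computed block-by-block.

B has Jordan form
J =
  [5, 1, 0]
  [0, 5, 0]
  [0, 0, 5]
(up to reordering of blocks).

Per-block formulas:
  For a 2×2 Jordan block J_2(5): exp(t · J_2(5)) = e^(5t)·(I + t·N), where N is the 2×2 nilpotent shift.
  For a 1×1 block at λ = 5: exp(t · [5]) = [e^(5t)].

After assembling e^{tJ} and conjugating by P, we get:

e^{tB} =
  [-2*t*exp(5*t) + exp(5*t), -t*exp(5*t), t*exp(5*t)]
  [2*t*exp(5*t), t*exp(5*t) + exp(5*t), -t*exp(5*t)]
  [-2*t*exp(5*t), -t*exp(5*t), t*exp(5*t) + exp(5*t)]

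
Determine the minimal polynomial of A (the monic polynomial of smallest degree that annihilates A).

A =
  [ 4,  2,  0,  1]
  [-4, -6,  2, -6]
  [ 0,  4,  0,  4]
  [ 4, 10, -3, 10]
x^3 - 6*x^2 + 12*x - 8

The characteristic polynomial is χ_A(x) = (x - 2)^4, so the eigenvalues are known. The minimal polynomial is
  m_A(x) = Π_λ (x − λ)^{k_λ}
where k_λ is the size of the *largest* Jordan block for λ (equivalently, the smallest k with (A − λI)^k v = 0 for every generalised eigenvector v of λ).

  λ = 2: largest Jordan block has size 3, contributing (x − 2)^3

So m_A(x) = (x - 2)^3 = x^3 - 6*x^2 + 12*x - 8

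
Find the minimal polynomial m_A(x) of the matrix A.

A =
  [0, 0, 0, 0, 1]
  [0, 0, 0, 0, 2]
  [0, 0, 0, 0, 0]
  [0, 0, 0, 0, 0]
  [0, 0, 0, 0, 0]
x^2

The characteristic polynomial is χ_A(x) = x^5, so the eigenvalues are known. The minimal polynomial is
  m_A(x) = Π_λ (x − λ)^{k_λ}
where k_λ is the size of the *largest* Jordan block for λ (equivalently, the smallest k with (A − λI)^k v = 0 for every generalised eigenvector v of λ).

  λ = 0: largest Jordan block has size 2, contributing (x − 0)^2

So m_A(x) = x^2 = x^2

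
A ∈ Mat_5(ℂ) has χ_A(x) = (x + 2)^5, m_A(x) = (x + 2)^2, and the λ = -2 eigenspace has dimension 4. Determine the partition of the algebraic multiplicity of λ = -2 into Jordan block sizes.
Block sizes for λ = -2: [2, 1, 1, 1]

Step 1 — from the characteristic polynomial, algebraic multiplicity of λ = -2 is 5. From dim ker(A − (-2)·I) = 4, there are exactly 4 Jordan blocks for λ = -2.
Step 2 — from the minimal polynomial, the factor (x + 2)^2 tells us the largest block for λ = -2 has size 2.
Step 3 — with total size 5, 4 blocks, and largest block 2, the block sizes (in nonincreasing order) are [2, 1, 1, 1].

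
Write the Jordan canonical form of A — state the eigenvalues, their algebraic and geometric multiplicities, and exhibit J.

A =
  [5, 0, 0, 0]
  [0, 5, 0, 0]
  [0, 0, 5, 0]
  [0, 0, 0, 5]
J_1(5) ⊕ J_1(5) ⊕ J_1(5) ⊕ J_1(5)

The characteristic polynomial is
  det(x·I − A) = x^4 - 20*x^3 + 150*x^2 - 500*x + 625 = (x - 5)^4

Eigenvalues and multiplicities (the geometric multiplicity of λ is n − rank(A − λI), which equals the number of Jordan blocks for λ):
  λ = 5: algebraic multiplicity = 4, geometric multiplicity = 4

Determining the block sizes for each eigenvalue:
  λ = 5: gm = am = 4, so every block has size 1 → block sizes [1, 1, 1, 1]

Assembling the blocks gives a Jordan form
J =
  [5, 0, 0, 0]
  [0, 5, 0, 0]
  [0, 0, 5, 0]
  [0, 0, 0, 5]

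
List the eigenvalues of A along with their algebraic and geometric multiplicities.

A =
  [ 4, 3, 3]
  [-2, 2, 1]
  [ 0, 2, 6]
λ = 4: alg = 3, geom = 1

Step 1 — factor the characteristic polynomial to read off the algebraic multiplicities:
  χ_A(x) = (x - 4)^3

Step 2 — compute geometric multiplicities via the rank-nullity identity g(λ) = n − rank(A − λI):
  rank(A − (4)·I) = 2, so dim ker(A − (4)·I) = n − 2 = 1

Summary:
  λ = 4: algebraic multiplicity = 3, geometric multiplicity = 1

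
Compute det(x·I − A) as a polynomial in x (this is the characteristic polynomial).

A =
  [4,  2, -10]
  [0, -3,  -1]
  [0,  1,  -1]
x^3 - 12*x - 16

Expanding det(x·I − A) (e.g. by cofactor expansion or by noting that A is similar to its Jordan form J, which has the same characteristic polynomial as A) gives
  χ_A(x) = x^3 - 12*x - 16
which factors as (x - 4)*(x + 2)^2. The eigenvalues (with algebraic multiplicities) are λ = -2 with multiplicity 2, λ = 4 with multiplicity 1.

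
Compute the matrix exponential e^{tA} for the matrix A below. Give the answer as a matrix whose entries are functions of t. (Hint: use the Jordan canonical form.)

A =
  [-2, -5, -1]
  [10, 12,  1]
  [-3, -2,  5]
e^{tA} =
  [t^2*exp(5*t) - 7*t*exp(5*t) + exp(5*t), t^2*exp(5*t) - 5*t*exp(5*t), t^2*exp(5*t) - t*exp(5*t)]
  [-3*t^2*exp(5*t)/2 + 10*t*exp(5*t), -3*t^2*exp(5*t)/2 + 7*t*exp(5*t) + exp(5*t), -3*t^2*exp(5*t)/2 + t*exp(5*t)]
  [t^2*exp(5*t)/2 - 3*t*exp(5*t), t^2*exp(5*t)/2 - 2*t*exp(5*t), t^2*exp(5*t)/2 + exp(5*t)]

Strategy: write A = P · J · P⁻¹ where J is a Jordan canonical form, so e^{tA} = P · e^{tJ} · P⁻¹, and e^{tJ} can be computed block-by-block.

A has Jordan form
J =
  [5, 1, 0]
  [0, 5, 1]
  [0, 0, 5]
(up to reordering of blocks).

Per-block formulas:
  For a 3×3 Jordan block J_3(5): exp(t · J_3(5)) = e^(5t)·(I + t·N + (t^2/2)·N^2), where N is the 3×3 nilpotent shift.

After assembling e^{tJ} and conjugating by P, we get:

e^{tA} =
  [t^2*exp(5*t) - 7*t*exp(5*t) + exp(5*t), t^2*exp(5*t) - 5*t*exp(5*t), t^2*exp(5*t) - t*exp(5*t)]
  [-3*t^2*exp(5*t)/2 + 10*t*exp(5*t), -3*t^2*exp(5*t)/2 + 7*t*exp(5*t) + exp(5*t), -3*t^2*exp(5*t)/2 + t*exp(5*t)]
  [t^2*exp(5*t)/2 - 3*t*exp(5*t), t^2*exp(5*t)/2 - 2*t*exp(5*t), t^2*exp(5*t)/2 + exp(5*t)]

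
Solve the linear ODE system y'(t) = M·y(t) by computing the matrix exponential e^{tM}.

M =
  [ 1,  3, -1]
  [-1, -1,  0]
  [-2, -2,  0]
e^{tM} =
  [t + 1, t^2 + 3*t, -t^2/2 - t]
  [-t, -t^2 - t + 1, t^2/2]
  [-2*t, -2*t^2 - 2*t, t^2 + 1]

Strategy: write M = P · J · P⁻¹ where J is a Jordan canonical form, so e^{tM} = P · e^{tJ} · P⁻¹, and e^{tJ} can be computed block-by-block.

M has Jordan form
J =
  [0, 1, 0]
  [0, 0, 1]
  [0, 0, 0]
(up to reordering of blocks).

Per-block formulas:
  For a 3×3 Jordan block J_3(0): exp(t · J_3(0)) = e^(0t)·(I + t·N + (t^2/2)·N^2), where N is the 3×3 nilpotent shift.

After assembling e^{tJ} and conjugating by P, we get:

e^{tM} =
  [t + 1, t^2 + 3*t, -t^2/2 - t]
  [-t, -t^2 - t + 1, t^2/2]
  [-2*t, -2*t^2 - 2*t, t^2 + 1]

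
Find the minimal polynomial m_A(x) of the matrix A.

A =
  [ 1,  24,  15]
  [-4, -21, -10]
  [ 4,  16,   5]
x^2 + 10*x + 25

The characteristic polynomial is χ_A(x) = (x + 5)^3, so the eigenvalues are known. The minimal polynomial is
  m_A(x) = Π_λ (x − λ)^{k_λ}
where k_λ is the size of the *largest* Jordan block for λ (equivalently, the smallest k with (A − λI)^k v = 0 for every generalised eigenvector v of λ).

  λ = -5: largest Jordan block has size 2, contributing (x + 5)^2

So m_A(x) = (x + 5)^2 = x^2 + 10*x + 25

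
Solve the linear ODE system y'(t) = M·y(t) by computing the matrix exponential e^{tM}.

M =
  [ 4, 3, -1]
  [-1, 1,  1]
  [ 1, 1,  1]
e^{tM} =
  [2*t*exp(2*t) + exp(2*t), t^2*exp(2*t) + 3*t*exp(2*t), t^2*exp(2*t) - t*exp(2*t)]
  [-t*exp(2*t), -t^2*exp(2*t)/2 - t*exp(2*t) + exp(2*t), -t^2*exp(2*t)/2 + t*exp(2*t)]
  [t*exp(2*t), t^2*exp(2*t)/2 + t*exp(2*t), t^2*exp(2*t)/2 - t*exp(2*t) + exp(2*t)]

Strategy: write M = P · J · P⁻¹ where J is a Jordan canonical form, so e^{tM} = P · e^{tJ} · P⁻¹, and e^{tJ} can be computed block-by-block.

M has Jordan form
J =
  [2, 1, 0]
  [0, 2, 1]
  [0, 0, 2]
(up to reordering of blocks).

Per-block formulas:
  For a 3×3 Jordan block J_3(2): exp(t · J_3(2)) = e^(2t)·(I + t·N + (t^2/2)·N^2), where N is the 3×3 nilpotent shift.

After assembling e^{tJ} and conjugating by P, we get:

e^{tM} =
  [2*t*exp(2*t) + exp(2*t), t^2*exp(2*t) + 3*t*exp(2*t), t^2*exp(2*t) - t*exp(2*t)]
  [-t*exp(2*t), -t^2*exp(2*t)/2 - t*exp(2*t) + exp(2*t), -t^2*exp(2*t)/2 + t*exp(2*t)]
  [t*exp(2*t), t^2*exp(2*t)/2 + t*exp(2*t), t^2*exp(2*t)/2 - t*exp(2*t) + exp(2*t)]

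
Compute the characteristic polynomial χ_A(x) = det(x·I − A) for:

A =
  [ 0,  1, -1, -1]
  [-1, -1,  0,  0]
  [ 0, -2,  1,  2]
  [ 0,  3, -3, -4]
x^4 + 4*x^3 + 6*x^2 + 4*x + 1

Expanding det(x·I − A) (e.g. by cofactor expansion or by noting that A is similar to its Jordan form J, which has the same characteristic polynomial as A) gives
  χ_A(x) = x^4 + 4*x^3 + 6*x^2 + 4*x + 1
which factors as (x + 1)^4. The eigenvalues (with algebraic multiplicities) are λ = -1 with multiplicity 4.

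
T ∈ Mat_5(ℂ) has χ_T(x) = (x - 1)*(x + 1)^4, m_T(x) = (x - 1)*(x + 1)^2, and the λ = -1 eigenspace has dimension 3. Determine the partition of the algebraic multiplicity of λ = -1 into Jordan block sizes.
Block sizes for λ = -1: [2, 1, 1]

Step 1 — from the characteristic polynomial, algebraic multiplicity of λ = -1 is 4. From dim ker(T − (-1)·I) = 3, there are exactly 3 Jordan blocks for λ = -1.
Step 2 — from the minimal polynomial, the factor (x + 1)^2 tells us the largest block for λ = -1 has size 2.
Step 3 — with total size 4, 3 blocks, and largest block 2, the block sizes (in nonincreasing order) are [2, 1, 1].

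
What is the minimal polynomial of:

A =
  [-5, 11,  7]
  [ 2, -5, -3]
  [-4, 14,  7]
x^3 + 3*x^2 + 3*x + 1

The characteristic polynomial is χ_A(x) = (x + 1)^3, so the eigenvalues are known. The minimal polynomial is
  m_A(x) = Π_λ (x − λ)^{k_λ}
where k_λ is the size of the *largest* Jordan block for λ (equivalently, the smallest k with (A − λI)^k v = 0 for every generalised eigenvector v of λ).

  λ = -1: largest Jordan block has size 3, contributing (x + 1)^3

So m_A(x) = (x + 1)^3 = x^3 + 3*x^2 + 3*x + 1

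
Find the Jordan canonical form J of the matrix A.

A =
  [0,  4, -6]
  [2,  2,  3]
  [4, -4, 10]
J_2(4) ⊕ J_1(4)

The characteristic polynomial is
  det(x·I − A) = x^3 - 12*x^2 + 48*x - 64 = (x - 4)^3

Eigenvalues and multiplicities (the geometric multiplicity of λ is n − rank(A − λI), which equals the number of Jordan blocks for λ):
  λ = 4: algebraic multiplicity = 3, geometric multiplicity = 2

Determining the block sizes for each eigenvalue:
  λ = 4: 2 blocks summing to 3 forces exactly one block of size 2 and the rest size 1 → block sizes [2, 1]

Assembling the blocks gives a Jordan form
J =
  [4, 1, 0]
  [0, 4, 0]
  [0, 0, 4]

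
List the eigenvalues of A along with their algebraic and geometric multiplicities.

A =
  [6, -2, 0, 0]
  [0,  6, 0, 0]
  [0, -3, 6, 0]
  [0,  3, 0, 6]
λ = 6: alg = 4, geom = 3

Step 1 — factor the characteristic polynomial to read off the algebraic multiplicities:
  χ_A(x) = (x - 6)^4

Step 2 — compute geometric multiplicities via the rank-nullity identity g(λ) = n − rank(A − λI):
  rank(A − (6)·I) = 1, so dim ker(A − (6)·I) = n − 1 = 3

Summary:
  λ = 6: algebraic multiplicity = 4, geometric multiplicity = 3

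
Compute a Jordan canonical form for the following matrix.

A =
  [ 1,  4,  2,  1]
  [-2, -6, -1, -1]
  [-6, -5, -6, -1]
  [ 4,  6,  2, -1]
J_2(-3) ⊕ J_2(-3)

The characteristic polynomial is
  det(x·I − A) = x^4 + 12*x^3 + 54*x^2 + 108*x + 81 = (x + 3)^4

Eigenvalues and multiplicities (the geometric multiplicity of λ is n − rank(A − λI), which equals the number of Jordan blocks for λ):
  λ = -3: algebraic multiplicity = 4, geometric multiplicity = 2

Determining the block sizes for each eigenvalue:
  λ = -3: with am = 4 and gm = 2, the partition is not yet determined (e.g. several partitions of 4 into 2 parts exist). Let N = A − (-3)·I. Computing rank(N^1) = 2, rank(N^2) = 0; the number of blocks of size ≥ j is rank(N^{j−1}) − rank(N^j), giving [2, 2]. So we have 2 block(s) of size 2 → block sizes [2, 2]

Assembling the blocks gives a Jordan form
J =
  [-3,  1,  0,  0]
  [ 0, -3,  0,  0]
  [ 0,  0, -3,  1]
  [ 0,  0,  0, -3]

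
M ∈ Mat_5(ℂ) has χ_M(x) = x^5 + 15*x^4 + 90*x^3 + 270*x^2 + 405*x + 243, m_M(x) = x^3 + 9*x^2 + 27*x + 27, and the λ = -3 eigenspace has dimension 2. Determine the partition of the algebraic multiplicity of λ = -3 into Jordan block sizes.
Block sizes for λ = -3: [3, 2]

Step 1 — from the characteristic polynomial, algebraic multiplicity of λ = -3 is 5. From dim ker(M − (-3)·I) = 2, there are exactly 2 Jordan blocks for λ = -3.
Step 2 — from the minimal polynomial, the factor (x + 3)^3 tells us the largest block for λ = -3 has size 3.
Step 3 — with total size 5, 2 blocks, and largest block 3, the block sizes (in nonincreasing order) are [3, 2].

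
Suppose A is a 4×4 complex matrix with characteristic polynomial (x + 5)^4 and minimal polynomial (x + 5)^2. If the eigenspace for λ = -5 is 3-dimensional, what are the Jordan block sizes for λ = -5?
Block sizes for λ = -5: [2, 1, 1]

Step 1 — from the characteristic polynomial, algebraic multiplicity of λ = -5 is 4. From dim ker(A − (-5)·I) = 3, there are exactly 3 Jordan blocks for λ = -5.
Step 2 — from the minimal polynomial, the factor (x + 5)^2 tells us the largest block for λ = -5 has size 2.
Step 3 — with total size 4, 3 blocks, and largest block 2, the block sizes (in nonincreasing order) are [2, 1, 1].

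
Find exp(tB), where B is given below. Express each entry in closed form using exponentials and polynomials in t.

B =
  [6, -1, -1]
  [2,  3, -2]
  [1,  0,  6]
e^{tB} =
  [-t^2*exp(5*t) + t*exp(5*t) + exp(5*t), t^2*exp(5*t)/2 - t*exp(5*t), -t*exp(5*t)]
  [-2*t^2*exp(5*t) + 2*t*exp(5*t), t^2*exp(5*t) - 2*t*exp(5*t) + exp(5*t), -2*t*exp(5*t)]
  [t^2*exp(5*t) + t*exp(5*t), -t^2*exp(5*t)/2, t*exp(5*t) + exp(5*t)]

Strategy: write B = P · J · P⁻¹ where J is a Jordan canonical form, so e^{tB} = P · e^{tJ} · P⁻¹, and e^{tJ} can be computed block-by-block.

B has Jordan form
J =
  [5, 1, 0]
  [0, 5, 1]
  [0, 0, 5]
(up to reordering of blocks).

Per-block formulas:
  For a 3×3 Jordan block J_3(5): exp(t · J_3(5)) = e^(5t)·(I + t·N + (t^2/2)·N^2), where N is the 3×3 nilpotent shift.

After assembling e^{tJ} and conjugating by P, we get:

e^{tB} =
  [-t^2*exp(5*t) + t*exp(5*t) + exp(5*t), t^2*exp(5*t)/2 - t*exp(5*t), -t*exp(5*t)]
  [-2*t^2*exp(5*t) + 2*t*exp(5*t), t^2*exp(5*t) - 2*t*exp(5*t) + exp(5*t), -2*t*exp(5*t)]
  [t^2*exp(5*t) + t*exp(5*t), -t^2*exp(5*t)/2, t*exp(5*t) + exp(5*t)]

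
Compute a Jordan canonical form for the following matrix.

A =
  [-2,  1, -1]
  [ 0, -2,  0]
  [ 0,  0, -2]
J_2(-2) ⊕ J_1(-2)

The characteristic polynomial is
  det(x·I − A) = x^3 + 6*x^2 + 12*x + 8 = (x + 2)^3

Eigenvalues and multiplicities (the geometric multiplicity of λ is n − rank(A − λI), which equals the number of Jordan blocks for λ):
  λ = -2: algebraic multiplicity = 3, geometric multiplicity = 2

Determining the block sizes for each eigenvalue:
  λ = -2: 2 blocks summing to 3 forces exactly one block of size 2 and the rest size 1 → block sizes [2, 1]

Assembling the blocks gives a Jordan form
J =
  [-2,  1,  0]
  [ 0, -2,  0]
  [ 0,  0, -2]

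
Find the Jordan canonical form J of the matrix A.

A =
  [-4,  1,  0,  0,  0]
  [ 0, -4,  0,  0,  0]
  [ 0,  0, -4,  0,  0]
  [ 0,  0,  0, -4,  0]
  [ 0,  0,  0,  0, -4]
J_2(-4) ⊕ J_1(-4) ⊕ J_1(-4) ⊕ J_1(-4)

The characteristic polynomial is
  det(x·I − A) = x^5 + 20*x^4 + 160*x^3 + 640*x^2 + 1280*x + 1024 = (x + 4)^5

Eigenvalues and multiplicities (the geometric multiplicity of λ is n − rank(A − λI), which equals the number of Jordan blocks for λ):
  λ = -4: algebraic multiplicity = 5, geometric multiplicity = 4

Determining the block sizes for each eigenvalue:
  λ = -4: 4 blocks summing to 5 forces exactly one block of size 2 and the rest size 1 → block sizes [2, 1, 1, 1]

Assembling the blocks gives a Jordan form
J =
  [-4,  1,  0,  0,  0]
  [ 0, -4,  0,  0,  0]
  [ 0,  0, -4,  0,  0]
  [ 0,  0,  0, -4,  0]
  [ 0,  0,  0,  0, -4]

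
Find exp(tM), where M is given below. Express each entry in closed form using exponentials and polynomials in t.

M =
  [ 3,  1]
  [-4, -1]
e^{tM} =
  [2*t*exp(t) + exp(t), t*exp(t)]
  [-4*t*exp(t), -2*t*exp(t) + exp(t)]

Strategy: write M = P · J · P⁻¹ where J is a Jordan canonical form, so e^{tM} = P · e^{tJ} · P⁻¹, and e^{tJ} can be computed block-by-block.

M has Jordan form
J =
  [1, 1]
  [0, 1]
(up to reordering of blocks).

Per-block formulas:
  For a 2×2 Jordan block J_2(1): exp(t · J_2(1)) = e^(1t)·(I + t·N), where N is the 2×2 nilpotent shift.

After assembling e^{tJ} and conjugating by P, we get:

e^{tM} =
  [2*t*exp(t) + exp(t), t*exp(t)]
  [-4*t*exp(t), -2*t*exp(t) + exp(t)]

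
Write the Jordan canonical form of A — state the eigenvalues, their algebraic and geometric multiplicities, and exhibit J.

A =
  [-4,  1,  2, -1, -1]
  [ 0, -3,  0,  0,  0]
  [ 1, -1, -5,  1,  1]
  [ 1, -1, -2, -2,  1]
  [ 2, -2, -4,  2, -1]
J_2(-3) ⊕ J_1(-3) ⊕ J_1(-3) ⊕ J_1(-3)

The characteristic polynomial is
  det(x·I − A) = x^5 + 15*x^4 + 90*x^3 + 270*x^2 + 405*x + 243 = (x + 3)^5

Eigenvalues and multiplicities (the geometric multiplicity of λ is n − rank(A − λI), which equals the number of Jordan blocks for λ):
  λ = -3: algebraic multiplicity = 5, geometric multiplicity = 4

Determining the block sizes for each eigenvalue:
  λ = -3: 4 blocks summing to 5 forces exactly one block of size 2 and the rest size 1 → block sizes [2, 1, 1, 1]

Assembling the blocks gives a Jordan form
J =
  [-3,  1,  0,  0,  0]
  [ 0, -3,  0,  0,  0]
  [ 0,  0, -3,  0,  0]
  [ 0,  0,  0, -3,  0]
  [ 0,  0,  0,  0, -3]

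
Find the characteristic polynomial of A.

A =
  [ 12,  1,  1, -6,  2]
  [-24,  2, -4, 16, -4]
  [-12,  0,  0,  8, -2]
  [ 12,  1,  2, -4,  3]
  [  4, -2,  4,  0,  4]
x^5 - 14*x^4 + 76*x^3 - 200*x^2 + 256*x - 128

Expanding det(x·I − A) (e.g. by cofactor expansion or by noting that A is similar to its Jordan form J, which has the same characteristic polynomial as A) gives
  χ_A(x) = x^5 - 14*x^4 + 76*x^3 - 200*x^2 + 256*x - 128
which factors as (x - 4)^2*(x - 2)^3. The eigenvalues (with algebraic multiplicities) are λ = 2 with multiplicity 3, λ = 4 with multiplicity 2.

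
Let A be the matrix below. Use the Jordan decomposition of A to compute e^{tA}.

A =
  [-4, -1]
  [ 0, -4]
e^{tA} =
  [exp(-4*t), -t*exp(-4*t)]
  [0, exp(-4*t)]

Strategy: write A = P · J · P⁻¹ where J is a Jordan canonical form, so e^{tA} = P · e^{tJ} · P⁻¹, and e^{tJ} can be computed block-by-block.

A has Jordan form
J =
  [-4,  1]
  [ 0, -4]
(up to reordering of blocks).

Per-block formulas:
  For a 2×2 Jordan block J_2(-4): exp(t · J_2(-4)) = e^(-4t)·(I + t·N), where N is the 2×2 nilpotent shift.

After assembling e^{tJ} and conjugating by P, we get:

e^{tA} =
  [exp(-4*t), -t*exp(-4*t)]
  [0, exp(-4*t)]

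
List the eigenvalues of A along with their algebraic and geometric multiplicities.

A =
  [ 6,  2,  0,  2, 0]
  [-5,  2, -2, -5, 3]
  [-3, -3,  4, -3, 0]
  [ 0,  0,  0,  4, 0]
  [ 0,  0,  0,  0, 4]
λ = 4: alg = 5, geom = 3

Step 1 — factor the characteristic polynomial to read off the algebraic multiplicities:
  χ_A(x) = (x - 4)^5

Step 2 — compute geometric multiplicities via the rank-nullity identity g(λ) = n − rank(A − λI):
  rank(A − (4)·I) = 2, so dim ker(A − (4)·I) = n − 2 = 3

Summary:
  λ = 4: algebraic multiplicity = 5, geometric multiplicity = 3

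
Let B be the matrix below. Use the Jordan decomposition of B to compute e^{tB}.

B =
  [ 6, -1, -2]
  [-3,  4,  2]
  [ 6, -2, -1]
e^{tB} =
  [3*t*exp(3*t) + exp(3*t), -t*exp(3*t), -2*t*exp(3*t)]
  [-3*t*exp(3*t), t*exp(3*t) + exp(3*t), 2*t*exp(3*t)]
  [6*t*exp(3*t), -2*t*exp(3*t), -4*t*exp(3*t) + exp(3*t)]

Strategy: write B = P · J · P⁻¹ where J is a Jordan canonical form, so e^{tB} = P · e^{tJ} · P⁻¹, and e^{tJ} can be computed block-by-block.

B has Jordan form
J =
  [3, 1, 0]
  [0, 3, 0]
  [0, 0, 3]
(up to reordering of blocks).

Per-block formulas:
  For a 1×1 block at λ = 3: exp(t · [3]) = [e^(3t)].
  For a 2×2 Jordan block J_2(3): exp(t · J_2(3)) = e^(3t)·(I + t·N), where N is the 2×2 nilpotent shift.

After assembling e^{tJ} and conjugating by P, we get:

e^{tB} =
  [3*t*exp(3*t) + exp(3*t), -t*exp(3*t), -2*t*exp(3*t)]
  [-3*t*exp(3*t), t*exp(3*t) + exp(3*t), 2*t*exp(3*t)]
  [6*t*exp(3*t), -2*t*exp(3*t), -4*t*exp(3*t) + exp(3*t)]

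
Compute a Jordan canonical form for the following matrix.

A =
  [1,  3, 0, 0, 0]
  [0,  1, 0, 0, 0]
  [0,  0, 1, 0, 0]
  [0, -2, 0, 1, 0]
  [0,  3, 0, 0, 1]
J_2(1) ⊕ J_1(1) ⊕ J_1(1) ⊕ J_1(1)

The characteristic polynomial is
  det(x·I − A) = x^5 - 5*x^4 + 10*x^3 - 10*x^2 + 5*x - 1 = (x - 1)^5

Eigenvalues and multiplicities (the geometric multiplicity of λ is n − rank(A − λI), which equals the number of Jordan blocks for λ):
  λ = 1: algebraic multiplicity = 5, geometric multiplicity = 4

Determining the block sizes for each eigenvalue:
  λ = 1: 4 blocks summing to 5 forces exactly one block of size 2 and the rest size 1 → block sizes [2, 1, 1, 1]

Assembling the blocks gives a Jordan form
J =
  [1, 1, 0, 0, 0]
  [0, 1, 0, 0, 0]
  [0, 0, 1, 0, 0]
  [0, 0, 0, 1, 0]
  [0, 0, 0, 0, 1]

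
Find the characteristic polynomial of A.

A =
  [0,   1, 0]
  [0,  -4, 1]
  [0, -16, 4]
x^3

Expanding det(x·I − A) (e.g. by cofactor expansion or by noting that A is similar to its Jordan form J, which has the same characteristic polynomial as A) gives
  χ_A(x) = x^3
which factors as x^3. The eigenvalues (with algebraic multiplicities) are λ = 0 with multiplicity 3.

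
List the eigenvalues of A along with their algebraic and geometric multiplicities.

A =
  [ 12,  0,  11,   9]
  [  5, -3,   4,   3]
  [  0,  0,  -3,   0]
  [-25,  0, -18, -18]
λ = -3: alg = 4, geom = 2

Step 1 — factor the characteristic polynomial to read off the algebraic multiplicities:
  χ_A(x) = (x + 3)^4

Step 2 — compute geometric multiplicities via the rank-nullity identity g(λ) = n − rank(A − λI):
  rank(A − (-3)·I) = 2, so dim ker(A − (-3)·I) = n − 2 = 2

Summary:
  λ = -3: algebraic multiplicity = 4, geometric multiplicity = 2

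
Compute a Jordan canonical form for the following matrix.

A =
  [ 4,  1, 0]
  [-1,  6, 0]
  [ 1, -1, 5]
J_2(5) ⊕ J_1(5)

The characteristic polynomial is
  det(x·I − A) = x^3 - 15*x^2 + 75*x - 125 = (x - 5)^3

Eigenvalues and multiplicities (the geometric multiplicity of λ is n − rank(A − λI), which equals the number of Jordan blocks for λ):
  λ = 5: algebraic multiplicity = 3, geometric multiplicity = 2

Determining the block sizes for each eigenvalue:
  λ = 5: 2 blocks summing to 3 forces exactly one block of size 2 and the rest size 1 → block sizes [2, 1]

Assembling the blocks gives a Jordan form
J =
  [5, 1, 0]
  [0, 5, 0]
  [0, 0, 5]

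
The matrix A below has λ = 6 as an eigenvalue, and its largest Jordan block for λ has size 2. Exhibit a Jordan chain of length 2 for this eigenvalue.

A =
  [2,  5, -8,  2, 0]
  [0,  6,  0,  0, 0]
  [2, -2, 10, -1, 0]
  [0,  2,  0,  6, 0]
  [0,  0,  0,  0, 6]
A Jordan chain for λ = 6 of length 2:
v_1 = (-4, 0, 2, 0, 0)ᵀ
v_2 = (1, 0, 0, 0, 0)ᵀ

Let N = A − (6)·I. We want v_2 with N^2 v_2 = 0 but N^1 v_2 ≠ 0; then v_{j-1} := N · v_j for j = 2, …, 2.

Pick v_2 = (1, 0, 0, 0, 0)ᵀ.
Then v_1 = N · v_2 = (-4, 0, 2, 0, 0)ᵀ.

Sanity check: (A − (6)·I) v_1 = (0, 0, 0, 0, 0)ᵀ = 0. ✓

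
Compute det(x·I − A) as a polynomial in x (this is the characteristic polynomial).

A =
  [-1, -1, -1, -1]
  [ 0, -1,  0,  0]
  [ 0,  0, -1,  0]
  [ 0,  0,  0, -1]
x^4 + 4*x^3 + 6*x^2 + 4*x + 1

Expanding det(x·I − A) (e.g. by cofactor expansion or by noting that A is similar to its Jordan form J, which has the same characteristic polynomial as A) gives
  χ_A(x) = x^4 + 4*x^3 + 6*x^2 + 4*x + 1
which factors as (x + 1)^4. The eigenvalues (with algebraic multiplicities) are λ = -1 with multiplicity 4.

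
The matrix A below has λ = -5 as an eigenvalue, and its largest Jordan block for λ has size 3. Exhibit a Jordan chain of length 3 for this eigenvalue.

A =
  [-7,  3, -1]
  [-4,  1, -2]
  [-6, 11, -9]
A Jordan chain for λ = -5 of length 3:
v_1 = (-2, -4, -8)ᵀ
v_2 = (-2, -4, -6)ᵀ
v_3 = (1, 0, 0)ᵀ

Let N = A − (-5)·I. We want v_3 with N^3 v_3 = 0 but N^2 v_3 ≠ 0; then v_{j-1} := N · v_j for j = 3, …, 2.

Pick v_3 = (1, 0, 0)ᵀ.
Then v_2 = N · v_3 = (-2, -4, -6)ᵀ.
Then v_1 = N · v_2 = (-2, -4, -8)ᵀ.

Sanity check: (A − (-5)·I) v_1 = (0, 0, 0)ᵀ = 0. ✓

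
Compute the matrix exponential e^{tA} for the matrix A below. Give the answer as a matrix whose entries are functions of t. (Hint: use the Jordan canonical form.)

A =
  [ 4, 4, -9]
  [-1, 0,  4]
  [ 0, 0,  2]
e^{tA} =
  [2*t*exp(2*t) + exp(2*t), 4*t*exp(2*t), -t^2*exp(2*t) - 9*t*exp(2*t)]
  [-t*exp(2*t), -2*t*exp(2*t) + exp(2*t), t^2*exp(2*t)/2 + 4*t*exp(2*t)]
  [0, 0, exp(2*t)]

Strategy: write A = P · J · P⁻¹ where J is a Jordan canonical form, so e^{tA} = P · e^{tJ} · P⁻¹, and e^{tJ} can be computed block-by-block.

A has Jordan form
J =
  [2, 1, 0]
  [0, 2, 1]
  [0, 0, 2]
(up to reordering of blocks).

Per-block formulas:
  For a 3×3 Jordan block J_3(2): exp(t · J_3(2)) = e^(2t)·(I + t·N + (t^2/2)·N^2), where N is the 3×3 nilpotent shift.

After assembling e^{tJ} and conjugating by P, we get:

e^{tA} =
  [2*t*exp(2*t) + exp(2*t), 4*t*exp(2*t), -t^2*exp(2*t) - 9*t*exp(2*t)]
  [-t*exp(2*t), -2*t*exp(2*t) + exp(2*t), t^2*exp(2*t)/2 + 4*t*exp(2*t)]
  [0, 0, exp(2*t)]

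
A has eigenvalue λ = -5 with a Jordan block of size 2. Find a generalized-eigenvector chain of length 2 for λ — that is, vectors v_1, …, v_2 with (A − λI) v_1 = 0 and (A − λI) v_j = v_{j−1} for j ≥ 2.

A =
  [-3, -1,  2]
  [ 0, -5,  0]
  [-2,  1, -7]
A Jordan chain for λ = -5 of length 2:
v_1 = (2, 0, -2)ᵀ
v_2 = (1, 0, 0)ᵀ

Let N = A − (-5)·I. We want v_2 with N^2 v_2 = 0 but N^1 v_2 ≠ 0; then v_{j-1} := N · v_j for j = 2, …, 2.

Pick v_2 = (1, 0, 0)ᵀ.
Then v_1 = N · v_2 = (2, 0, -2)ᵀ.

Sanity check: (A − (-5)·I) v_1 = (0, 0, 0)ᵀ = 0. ✓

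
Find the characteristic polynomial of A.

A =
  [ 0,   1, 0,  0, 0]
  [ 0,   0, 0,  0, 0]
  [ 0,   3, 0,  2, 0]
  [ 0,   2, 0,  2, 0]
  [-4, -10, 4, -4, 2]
x^5 - 4*x^4 + 4*x^3

Expanding det(x·I − A) (e.g. by cofactor expansion or by noting that A is similar to its Jordan form J, which has the same characteristic polynomial as A) gives
  χ_A(x) = x^5 - 4*x^4 + 4*x^3
which factors as x^3*(x - 2)^2. The eigenvalues (with algebraic multiplicities) are λ = 0 with multiplicity 3, λ = 2 with multiplicity 2.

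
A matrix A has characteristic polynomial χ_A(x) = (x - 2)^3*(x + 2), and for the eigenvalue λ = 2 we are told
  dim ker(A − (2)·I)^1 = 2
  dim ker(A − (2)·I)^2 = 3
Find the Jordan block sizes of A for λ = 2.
Block sizes for λ = 2: [2, 1]

From the dimensions of kernels of powers, the number of Jordan blocks of size at least j is d_j − d_{j−1} where d_j = dim ker(N^j) (with d_0 = 0). Computing the differences gives [2, 1].
The number of blocks of size exactly k is (#blocks of size ≥ k) − (#blocks of size ≥ k + 1), so the partition is: 1 block(s) of size 1, 1 block(s) of size 2.
In nonincreasing order the block sizes are [2, 1].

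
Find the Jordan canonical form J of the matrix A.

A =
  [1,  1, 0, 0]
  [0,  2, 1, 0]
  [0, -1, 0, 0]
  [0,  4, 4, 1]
J_3(1) ⊕ J_1(1)

The characteristic polynomial is
  det(x·I − A) = x^4 - 4*x^3 + 6*x^2 - 4*x + 1 = (x - 1)^4

Eigenvalues and multiplicities (the geometric multiplicity of λ is n − rank(A − λI), which equals the number of Jordan blocks for λ):
  λ = 1: algebraic multiplicity = 4, geometric multiplicity = 2

Determining the block sizes for each eigenvalue:
  λ = 1: with am = 4 and gm = 2, the partition is not yet determined (e.g. several partitions of 4 into 2 parts exist). Let N = A − (1)·I. Computing rank(N^1) = 2, rank(N^2) = 1, rank(N^3) = 0; the number of blocks of size ≥ j is rank(N^{j−1}) − rank(N^j), giving [2, 1, 1]. So we have 1 block(s) of size 3, 1 block(s) of size 1 → block sizes [3, 1]

Assembling the blocks gives a Jordan form
J =
  [1, 1, 0, 0]
  [0, 1, 1, 0]
  [0, 0, 1, 0]
  [0, 0, 0, 1]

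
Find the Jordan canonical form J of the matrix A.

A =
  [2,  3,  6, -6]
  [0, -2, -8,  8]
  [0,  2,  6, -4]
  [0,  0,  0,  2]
J_2(2) ⊕ J_1(2) ⊕ J_1(2)

The characteristic polynomial is
  det(x·I − A) = x^4 - 8*x^3 + 24*x^2 - 32*x + 16 = (x - 2)^4

Eigenvalues and multiplicities (the geometric multiplicity of λ is n − rank(A − λI), which equals the number of Jordan blocks for λ):
  λ = 2: algebraic multiplicity = 4, geometric multiplicity = 3

Determining the block sizes for each eigenvalue:
  λ = 2: 3 blocks summing to 4 forces exactly one block of size 2 and the rest size 1 → block sizes [2, 1, 1]

Assembling the blocks gives a Jordan form
J =
  [2, 1, 0, 0]
  [0, 2, 0, 0]
  [0, 0, 2, 0]
  [0, 0, 0, 2]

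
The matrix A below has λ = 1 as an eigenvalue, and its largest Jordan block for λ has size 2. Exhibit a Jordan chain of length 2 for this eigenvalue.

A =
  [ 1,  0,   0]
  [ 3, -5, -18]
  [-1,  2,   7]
A Jordan chain for λ = 1 of length 2:
v_1 = (0, 3, -1)ᵀ
v_2 = (1, 0, 0)ᵀ

Let N = A − (1)·I. We want v_2 with N^2 v_2 = 0 but N^1 v_2 ≠ 0; then v_{j-1} := N · v_j for j = 2, …, 2.

Pick v_2 = (1, 0, 0)ᵀ.
Then v_1 = N · v_2 = (0, 3, -1)ᵀ.

Sanity check: (A − (1)·I) v_1 = (0, 0, 0)ᵀ = 0. ✓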